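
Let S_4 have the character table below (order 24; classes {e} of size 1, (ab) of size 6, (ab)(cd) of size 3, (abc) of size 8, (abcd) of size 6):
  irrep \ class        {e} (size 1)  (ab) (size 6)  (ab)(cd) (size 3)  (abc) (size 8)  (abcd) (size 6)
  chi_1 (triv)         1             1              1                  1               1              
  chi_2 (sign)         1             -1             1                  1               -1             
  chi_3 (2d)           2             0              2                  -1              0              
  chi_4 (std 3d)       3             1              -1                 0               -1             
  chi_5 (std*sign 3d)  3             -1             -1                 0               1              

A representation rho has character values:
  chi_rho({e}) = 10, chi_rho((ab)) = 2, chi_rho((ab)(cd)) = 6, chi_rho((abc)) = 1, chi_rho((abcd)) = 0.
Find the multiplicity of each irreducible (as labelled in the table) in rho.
Multiplicities: chi_1: 2, chi_2: 1, chi_3: 2, chi_4: 1, chi_5: 0.

Argument: Use <chi_rho, chi> = (1/|G|) sum_C |C| * chi_rho(C) * conj(chi(C)) with |G| = 24 for each irreducible chi in the table:
  <chi_rho, chi_1> = (1/24)[1*(10)*conj(1) + 6*(2)*conj(1) + 3*(6)*conj(1) + 8*(1)*conj(1) + 6*(0)*conj(1)]
      = (1/24)[(10) + (12) + (18) + (8) + (0)] = 48/24 = 2
  <chi_rho, chi_2> = (1/24)[1*(10)*conj(1) + 6*(2)*conj(-1) + 3*(6)*conj(1) + 8*(1)*conj(1) + 6*(0)*conj(-1)]
      = (1/24)[(10) + (-12) + (18) + (8) + (0)] = 24/24 = 1
  <chi_rho, chi_3> = (1/24)[1*(10)*conj(2) + 6*(2)*conj(0) + 3*(6)*conj(2) + 8*(1)*conj(-1) + 6*(0)*conj(0)]
      = (1/24)[(20) + (0) + (36) + (-8) + (0)] = 48/24 = 2
  <chi_rho, chi_4> = (1/24)[1*(10)*conj(3) + 6*(2)*conj(1) + 3*(6)*conj(-1) + 8*(1)*conj(0) + 6*(0)*conj(-1)]
      = (1/24)[(30) + (12) + (-18) + (0) + (0)] = 24/24 = 1
  <chi_rho, chi_5> = (1/24)[1*(10)*conj(3) + 6*(2)*conj(-1) + 3*(6)*conj(-1) + 8*(1)*conj(0) + 6*(0)*conj(1)]
      = (1/24)[(30) + (-12) + (-18) + (0) + (0)] = 0/24 = 0
Dimension check: dim(rho) = sum (mult * dim) = 2*1 + 1*1 + 2*2 + 1*3 + 0*3 = 10 = chi_rho(e) = 10.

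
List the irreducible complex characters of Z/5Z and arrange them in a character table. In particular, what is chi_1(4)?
Character table of Z/5Z (irreps indexed chi_0,...,chi_4 with chi_k(m) = zeta_5^(k*m), zeta_5 = exp(2*pi*i/5)):
  irrep \ class  {0} (size 1)  {1} (size 1)    {2} (size 1)    {3} (size 1)    {4} (size 1)  
  chi_0          1             1               1               1               1             
  chi_1          1             exp(2*I*pi/5)   exp(4*I*pi/5)   exp(-4*I*pi/5)  exp(-2*I*pi/5)
  chi_2          1             exp(4*I*pi/5)   exp(-2*I*pi/5)  exp(2*I*pi/5)   exp(-4*I*pi/5)
  chi_3          1             exp(-4*I*pi/5)  exp(2*I*pi/5)   exp(-2*I*pi/5)  exp(4*I*pi/5) 
  chi_4          1             exp(-2*I*pi/5)  exp(-4*I*pi/5)  exp(4*I*pi/5)   exp(2*I*pi/5) 

Spot check: chi_1(4) = zeta_5^(1*4) = zeta_5^4 = exp(-2*I*pi/5).

Argument: Z/5Z is abelian, so all 5 irreducible complex representations are 1-dimensional. They are given by chi_k(m) = zeta_5^(k*m) for k = 0,...,4. Row orthogonality: sum_m chi_k(m) conj(chi_l(m)) = 5 * [k = l].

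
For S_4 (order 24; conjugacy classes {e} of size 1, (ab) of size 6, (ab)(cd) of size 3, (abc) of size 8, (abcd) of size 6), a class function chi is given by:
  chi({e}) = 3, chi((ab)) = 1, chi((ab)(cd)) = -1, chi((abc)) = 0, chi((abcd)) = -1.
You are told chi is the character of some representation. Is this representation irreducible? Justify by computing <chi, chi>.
Irreducible: <chi, chi> = 1.

Working: <chi, chi> = (1/|G|) sum_C |C| * |chi(C)|^2 = (1/24)[1*|3|^2 + 6*|1|^2 + 3*|-1|^2 + 8*|0|^2 + 6*|-1|^2]
  = (1/24)[(9) + (6) + (3) + (0) + (6)] = 24/24 = 1.
A character is irreducible iff <chi, chi> = 1, so this representation is irreducible.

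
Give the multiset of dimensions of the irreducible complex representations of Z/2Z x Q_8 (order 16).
Dimensions: 1, 1, 1, 1, 1, 1, 1, 1, 2, 2

Justification: There are 10 irreducibles (= number of conjugacy classes). Their dimensions d_i satisfy sum d_i^2 = |G| = 16: 1 + 1 + 1 + 1 + 1 + 1 + 1 + 1 + 4 + 4 = 16. (For the product with Z/2Z: each of the 2 1-dim characters of Z/2Z tensors with each irrep of Q_8, giving 2 copies of each Q_8-dimension.)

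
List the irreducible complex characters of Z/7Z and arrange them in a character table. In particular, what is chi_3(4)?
Character table of Z/7Z (irreps indexed chi_0,...,chi_6 with chi_k(m) = zeta_7^(k*m), zeta_7 = exp(2*pi*i/7)):
  irrep \ class  {0} (size 1)  {1} (size 1)    {2} (size 1)    {3} (size 1)    {4} (size 1)    {5} (size 1)    {6} (size 1)  
  chi_0          1             1               1               1               1               1               1             
  chi_1          1             exp(2*I*pi/7)   exp(4*I*pi/7)   exp(6*I*pi/7)   exp(-6*I*pi/7)  exp(-4*I*pi/7)  exp(-2*I*pi/7)
  chi_2          1             exp(4*I*pi/7)   exp(-6*I*pi/7)  exp(-2*I*pi/7)  exp(2*I*pi/7)   exp(6*I*pi/7)   exp(-4*I*pi/7)
  chi_3          1             exp(6*I*pi/7)   exp(-2*I*pi/7)  exp(4*I*pi/7)   exp(-4*I*pi/7)  exp(2*I*pi/7)   exp(-6*I*pi/7)
  chi_4          1             exp(-6*I*pi/7)  exp(2*I*pi/7)   exp(-4*I*pi/7)  exp(4*I*pi/7)   exp(-2*I*pi/7)  exp(6*I*pi/7) 
  chi_5          1             exp(-4*I*pi/7)  exp(6*I*pi/7)   exp(2*I*pi/7)   exp(-2*I*pi/7)  exp(-6*I*pi/7)  exp(4*I*pi/7) 
  chi_6          1             exp(-2*I*pi/7)  exp(-4*I*pi/7)  exp(-6*I*pi/7)  exp(6*I*pi/7)   exp(4*I*pi/7)   exp(2*I*pi/7) 

Spot check: chi_3(4) = zeta_7^(3*4) = zeta_7^12 = exp(-4*I*pi/7).

Reasoning: Z/7Z is abelian, so all 7 irreducible complex representations are 1-dimensional. They are given by chi_k(m) = zeta_7^(k*m) for k = 0,...,6. Row orthogonality: sum_m chi_k(m) conj(chi_l(m)) = 7 * [k = l].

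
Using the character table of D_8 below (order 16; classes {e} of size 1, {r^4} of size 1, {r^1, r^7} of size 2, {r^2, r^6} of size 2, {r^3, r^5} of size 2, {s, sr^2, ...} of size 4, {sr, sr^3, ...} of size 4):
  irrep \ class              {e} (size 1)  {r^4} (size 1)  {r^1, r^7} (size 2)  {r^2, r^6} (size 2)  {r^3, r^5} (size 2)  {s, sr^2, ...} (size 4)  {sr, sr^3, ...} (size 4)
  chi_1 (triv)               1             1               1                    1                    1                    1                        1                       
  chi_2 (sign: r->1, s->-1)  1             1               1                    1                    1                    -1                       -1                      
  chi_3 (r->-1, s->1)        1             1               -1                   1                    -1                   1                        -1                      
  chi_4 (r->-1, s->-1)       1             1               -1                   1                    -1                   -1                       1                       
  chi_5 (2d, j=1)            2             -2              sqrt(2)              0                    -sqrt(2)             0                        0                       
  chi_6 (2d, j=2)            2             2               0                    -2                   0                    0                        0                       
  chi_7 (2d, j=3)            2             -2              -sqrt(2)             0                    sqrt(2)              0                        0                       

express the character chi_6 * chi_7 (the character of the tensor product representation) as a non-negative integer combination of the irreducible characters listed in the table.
chi_6 tensor chi_7 = chi_5 + chi_7 (all other irreducibles have multiplicity 0).

Argument: The character of a tensor product is the pointwise product (chi_6 * chi_7)(C) = chi_6(C) * chi_7(C):
  {e}: (2)*(2), {r^4}: (2)*(-2), {r^1, r^7}: (0)*(-sqrt(2)), {r^2, r^6}: (-2)*(0), {r^3, r^5}: (0)*(sqrt(2)), {s, sr^2, ...}: (0)*(0), {sr, sr^3, ...}: (0)*(0)
so (chi_6 * chi_7) takes values
  {e} -> 4, {r^4} -> -4, {r^1, r^7} -> 0, {r^2, r^6} -> 0, {r^3, r^5} -> 0, {s, sr^2, ...} -> 0, {sr, sr^3, ...} -> 0.
Now take the inner product of this character with each irreducible chi from the table, <chi_6*chi_7, chi> = (1/16) sum_C |C| (chi_6*chi_7)(C) conj(chi(C)):
  <chi_6*chi_7, chi_1> = (1/16)[1*(4)*conj(1) + 1*(-4)*conj(1) + 2*(0)*conj(1) + 2*(0)*conj(1) + 2*(0)*conj(1) + 4*(0)*conj(1) + 4*(0)*conj(1)]
      = (1/16)[(4) + (-4) + (0) + (0) + (0) + (0) + (0)] = 0/16 = 0
  <chi_6*chi_7, chi_2> = (1/16)[1*(4)*conj(1) + 1*(-4)*conj(1) + 2*(0)*conj(1) + 2*(0)*conj(1) + 2*(0)*conj(1) + 4*(0)*conj(-1) + 4*(0)*conj(-1)]
      = (1/16)[(4) + (-4) + (0) + (0) + (0) + (0) + (0)] = 0/16 = 0
  <chi_6*chi_7, chi_3> = (1/16)[1*(4)*conj(1) + 1*(-4)*conj(1) + 2*(0)*conj(-1) + 2*(0)*conj(1) + 2*(0)*conj(-1) + 4*(0)*conj(1) + 4*(0)*conj(-1)]
      = (1/16)[(4) + (-4) + (0) + (0) + (0) + (0) + (0)] = 0/16 = 0
  <chi_6*chi_7, chi_4> = (1/16)[1*(4)*conj(1) + 1*(-4)*conj(1) + 2*(0)*conj(-1) + 2*(0)*conj(1) + 2*(0)*conj(-1) + 4*(0)*conj(-1) + 4*(0)*conj(1)]
      = (1/16)[(4) + (-4) + (0) + (0) + (0) + (0) + (0)] = 0/16 = 0
  <chi_6*chi_7, chi_5> = (1/16)[1*(4)*conj(2) + 1*(-4)*conj(-2) + 2*(0)*conj(sqrt(2)) + 2*(0)*conj(0) + 2*(0)*conj(-sqrt(2)) + 4*(0)*conj(0) + 4*(0)*conj(0)]
      = (1/16)[(8) + (8) + (0) + (0) + (0) + (0) + (0)] = 16/16 = 1
  <chi_6*chi_7, chi_6> = (1/16)[1*(4)*conj(2) + 1*(-4)*conj(2) + 2*(0)*conj(0) + 2*(0)*conj(-2) + 2*(0)*conj(0) + 4*(0)*conj(0) + 4*(0)*conj(0)]
      = (1/16)[(8) + (-8) + (0) + (0) + (0) + (0) + (0)] = 0/16 = 0
  <chi_6*chi_7, chi_7> = (1/16)[1*(4)*conj(2) + 1*(-4)*conj(-2) + 2*(0)*conj(-sqrt(2)) + 2*(0)*conj(0) + 2*(0)*conj(sqrt(2)) + 4*(0)*conj(0) + 4*(0)*conj(0)]
      = (1/16)[(8) + (8) + (0) + (0) + (0) + (0) + (0)] = 16/16 = 1
Hence the multiplicities are chi_5: 1, chi_7: 1. Dimension check: dim(chi_6)*dim(chi_7) = 2*2 = 4 and sum (mult * dim) = 1*2 + 1*2 = 4.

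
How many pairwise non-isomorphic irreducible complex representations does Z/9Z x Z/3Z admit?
27

Explanation: The number of irreducible complex representations of a finite group equals its number of conjugacy classes. Z/9Z x Z/3Z is abelian of order 27, so every element is its own conjugacy class: 27 classes, so Z/9Z x Z/3Z (order 27) has exactly 27 irreducible complex representations.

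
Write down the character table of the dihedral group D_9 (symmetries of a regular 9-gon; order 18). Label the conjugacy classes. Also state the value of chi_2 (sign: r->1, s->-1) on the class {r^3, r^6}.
Conjugacy classes: {e} of size 1, {r^1, r^8} of size 2, {r^2, r^7} of size 2, {r^3, r^6} of size 2, {r^4, r^5} of size 2, {s, sr, ..., sr^8} of size 9.
Character table:
  irrep \ class              {e} (size 1)  {r^1, r^8} (size 2)  {r^2, r^7} (size 2)  {r^3, r^6} (size 2)  {r^4, r^5} (size 2)  {s, sr, ..., sr^8} (size 9)
  chi_1 (triv)               1             1                    1                    1                    1                    1                          
  chi_2 (sign: r->1, s->-1)  1             1                    1                    1                    1                    -1                         
  chi_3 (2d, j=1)            2             2*cos(2*pi/9)        2*cos(4*pi/9)        -1                   -2*cos(pi/9)         0                          
  chi_4 (2d, j=2)            2             2*cos(4*pi/9)        -2*cos(pi/9)         -1                   2*cos(2*pi/9)        0                          
  chi_5 (2d, j=3)            2             -1                   -1                   2                    -1                   0                          
  chi_6 (2d, j=4)            2             -2*cos(pi/9)         2*cos(2*pi/9)        -1                   2*cos(4*pi/9)        0                          

Spot check: chi_2 (sign: r->1, s->-1) on {r^3, r^6} = 1.

Justification: D_9 has order 2*9 = 18 with 6 conjugacy classes, hence 6 irreducibles. Sum of squared dims 1 + 1 + 4 + 4 + 4 + 4 = 18 = |G|. Linear characters come from the abelianisation; the 2-dimensional irreps have character r^k -> 2*cos(2*pi*j*k/9), reflections -> 0.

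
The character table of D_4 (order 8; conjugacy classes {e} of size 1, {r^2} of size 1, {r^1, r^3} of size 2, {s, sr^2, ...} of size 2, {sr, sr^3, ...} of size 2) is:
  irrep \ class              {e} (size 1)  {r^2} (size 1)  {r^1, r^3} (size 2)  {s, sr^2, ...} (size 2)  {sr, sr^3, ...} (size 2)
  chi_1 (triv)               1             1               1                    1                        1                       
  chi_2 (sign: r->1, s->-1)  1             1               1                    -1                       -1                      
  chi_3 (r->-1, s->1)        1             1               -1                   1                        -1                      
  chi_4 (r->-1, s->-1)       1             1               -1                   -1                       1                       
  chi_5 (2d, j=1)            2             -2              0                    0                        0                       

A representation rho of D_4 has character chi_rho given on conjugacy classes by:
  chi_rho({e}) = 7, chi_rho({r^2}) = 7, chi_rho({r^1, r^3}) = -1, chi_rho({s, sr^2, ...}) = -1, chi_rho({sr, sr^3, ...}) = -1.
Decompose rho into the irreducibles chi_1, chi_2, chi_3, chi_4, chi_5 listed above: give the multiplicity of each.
Multiplicities: chi_1: 1, chi_2: 2, chi_3: 2, chi_4: 2, chi_5: 0.

Solution. Use <chi_rho, chi> = (1/|G|) sum_C |C| * chi_rho(C) * conj(chi(C)) with |G| = 8 for each irreducible chi in the table:
  <chi_rho, chi_1> = (1/8)[1*(7)*conj(1) + 1*(7)*conj(1) + 2*(-1)*conj(1) + 2*(-1)*conj(1) + 2*(-1)*conj(1)]
      = (1/8)[(7) + (7) + (-2) + (-2) + (-2)] = 8/8 = 1
  <chi_rho, chi_2> = (1/8)[1*(7)*conj(1) + 1*(7)*conj(1) + 2*(-1)*conj(1) + 2*(-1)*conj(-1) + 2*(-1)*conj(-1)]
      = (1/8)[(7) + (7) + (-2) + (2) + (2)] = 16/8 = 2
  <chi_rho, chi_3> = (1/8)[1*(7)*conj(1) + 1*(7)*conj(1) + 2*(-1)*conj(-1) + 2*(-1)*conj(1) + 2*(-1)*conj(-1)]
      = (1/8)[(7) + (7) + (2) + (-2) + (2)] = 16/8 = 2
  <chi_rho, chi_4> = (1/8)[1*(7)*conj(1) + 1*(7)*conj(1) + 2*(-1)*conj(-1) + 2*(-1)*conj(-1) + 2*(-1)*conj(1)]
      = (1/8)[(7) + (7) + (2) + (2) + (-2)] = 16/8 = 2
  <chi_rho, chi_5> = (1/8)[1*(7)*conj(2) + 1*(7)*conj(-2) + 2*(-1)*conj(0) + 2*(-1)*conj(0) + 2*(-1)*conj(0)]
      = (1/8)[(14) + (-14) + (0) + (0) + (0)] = 0/8 = 0
Dimension check: dim(rho) = sum (mult * dim) = 1*1 + 2*1 + 2*1 + 2*1 + 0*2 = 7 = chi_rho(e) = 7.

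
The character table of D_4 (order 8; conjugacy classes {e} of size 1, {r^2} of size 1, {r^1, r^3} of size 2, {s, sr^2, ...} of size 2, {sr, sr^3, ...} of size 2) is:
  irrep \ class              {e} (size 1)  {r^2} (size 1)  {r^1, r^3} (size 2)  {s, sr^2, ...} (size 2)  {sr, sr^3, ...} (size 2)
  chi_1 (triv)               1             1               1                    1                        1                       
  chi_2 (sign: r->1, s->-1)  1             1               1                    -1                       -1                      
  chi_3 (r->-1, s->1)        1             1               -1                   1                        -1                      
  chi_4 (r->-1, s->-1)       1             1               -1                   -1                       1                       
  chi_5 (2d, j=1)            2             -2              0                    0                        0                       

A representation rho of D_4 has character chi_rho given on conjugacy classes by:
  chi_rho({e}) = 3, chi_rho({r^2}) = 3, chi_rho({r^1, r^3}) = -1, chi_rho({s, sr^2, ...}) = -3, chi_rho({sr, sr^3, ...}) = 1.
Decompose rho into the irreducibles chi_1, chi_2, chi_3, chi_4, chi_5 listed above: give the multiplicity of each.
Multiplicities: chi_1: 0, chi_2: 1, chi_3: 0, chi_4: 2, chi_5: 0.

Solution. Use <chi_rho, chi> = (1/|G|) sum_C |C| * chi_rho(C) * conj(chi(C)) with |G| = 8 for each irreducible chi in the table:
  <chi_rho, chi_1> = (1/8)[1*(3)*conj(1) + 1*(3)*conj(1) + 2*(-1)*conj(1) + 2*(-3)*conj(1) + 2*(1)*conj(1)]
      = (1/8)[(3) + (3) + (-2) + (-6) + (2)] = 0/8 = 0
  <chi_rho, chi_2> = (1/8)[1*(3)*conj(1) + 1*(3)*conj(1) + 2*(-1)*conj(1) + 2*(-3)*conj(-1) + 2*(1)*conj(-1)]
      = (1/8)[(3) + (3) + (-2) + (6) + (-2)] = 8/8 = 1
  <chi_rho, chi_3> = (1/8)[1*(3)*conj(1) + 1*(3)*conj(1) + 2*(-1)*conj(-1) + 2*(-3)*conj(1) + 2*(1)*conj(-1)]
      = (1/8)[(3) + (3) + (2) + (-6) + (-2)] = 0/8 = 0
  <chi_rho, chi_4> = (1/8)[1*(3)*conj(1) + 1*(3)*conj(1) + 2*(-1)*conj(-1) + 2*(-3)*conj(-1) + 2*(1)*conj(1)]
      = (1/8)[(3) + (3) + (2) + (6) + (2)] = 16/8 = 2
  <chi_rho, chi_5> = (1/8)[1*(3)*conj(2) + 1*(3)*conj(-2) + 2*(-1)*conj(0) + 2*(-3)*conj(0) + 2*(1)*conj(0)]
      = (1/8)[(6) + (-6) + (0) + (0) + (0)] = 0/8 = 0
Dimension check: dim(rho) = sum (mult * dim) = 0*1 + 1*1 + 0*1 + 2*1 + 0*2 = 3 = chi_rho(e) = 3.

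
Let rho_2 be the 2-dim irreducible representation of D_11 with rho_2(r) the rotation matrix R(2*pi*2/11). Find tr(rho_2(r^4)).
chi_{rho_2}(r^4) = 2*cos(2*pi*2*4/11) = -2*cos(5*pi/11)

rho_2(r^4) is rotation by angle 2*pi*2*4/11, whose trace is 2*cos(2*pi*2*4/11) = -2*cos(5*pi/11).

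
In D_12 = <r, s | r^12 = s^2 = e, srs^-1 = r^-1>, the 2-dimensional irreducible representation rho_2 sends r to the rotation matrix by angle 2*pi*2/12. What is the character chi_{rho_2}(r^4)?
chi_{rho_2}(r^4) = 2*cos(2*pi*2*4/12) = -1

Working: rho_2(r^4) is rotation by angle 2*pi*2*4/12, whose trace is 2*cos(2*pi*2*4/12) = -1.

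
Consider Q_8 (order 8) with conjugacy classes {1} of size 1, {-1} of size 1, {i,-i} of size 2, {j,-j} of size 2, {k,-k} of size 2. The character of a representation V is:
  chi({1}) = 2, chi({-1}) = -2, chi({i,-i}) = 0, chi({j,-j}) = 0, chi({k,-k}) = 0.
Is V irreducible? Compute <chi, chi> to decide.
Irreducible: <chi, chi> = 1.

Why: <chi, chi> = (1/|G|) sum_C |C| * |chi(C)|^2 = (1/8)[1*|2|^2 + 1*|-2|^2 + 2*|0|^2 + 2*|0|^2 + 2*|0|^2]
  = (1/8)[(4) + (4) + (0) + (0) + (0)] = 8/8 = 1.
A character is irreducible iff <chi, chi> = 1, so this representation is irreducible.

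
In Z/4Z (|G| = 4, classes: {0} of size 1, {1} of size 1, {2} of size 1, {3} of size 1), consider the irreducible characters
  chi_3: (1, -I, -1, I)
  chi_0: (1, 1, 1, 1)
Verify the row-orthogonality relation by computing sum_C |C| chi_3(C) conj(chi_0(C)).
Sum = 0; so <chi_3, chi_0> = 0 (distinct irreducibles are orthogonal).

Solution. Compute term by term over conjugacy classes (|C| * chi_3(C) * conj(chi_0(C))):
  1*(1)*conj(1) + 1*(-I)*conj(1) + 1*(-1)*conj(1) + 1*(I)*conj(1)
  = (1) + (-I) + (-1) + (I)
  = 0.
(Exp terms are combined using exp(i*s)*conj(exp(i*t)) = exp(i*(s-t)), and sums of them are collapsed using the identity that for every m > 1 the m distinct m-th roots of unity sum to 0, e.g. 1 + exp(2*I*pi/3) + exp(-2*I*pi/3) = 0.)
Dividing by |G| = 4 gives 0/4 = 0, matching the row-orthogonality relation <chi_3, chi_0> = [chi_3 = chi_0].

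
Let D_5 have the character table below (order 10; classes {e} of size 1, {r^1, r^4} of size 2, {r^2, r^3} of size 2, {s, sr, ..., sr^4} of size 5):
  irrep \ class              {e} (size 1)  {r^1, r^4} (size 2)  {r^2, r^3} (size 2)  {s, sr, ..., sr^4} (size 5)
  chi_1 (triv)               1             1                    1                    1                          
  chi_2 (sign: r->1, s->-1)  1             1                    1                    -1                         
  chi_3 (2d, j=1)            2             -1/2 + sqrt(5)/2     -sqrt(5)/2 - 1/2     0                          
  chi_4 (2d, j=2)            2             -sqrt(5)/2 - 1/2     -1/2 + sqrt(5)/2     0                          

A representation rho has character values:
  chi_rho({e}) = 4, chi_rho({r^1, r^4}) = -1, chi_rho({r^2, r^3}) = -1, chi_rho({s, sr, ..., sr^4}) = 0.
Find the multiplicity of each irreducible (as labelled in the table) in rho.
Multiplicities: chi_1: 0, chi_2: 0, chi_3: 1, chi_4: 1.

Argument: Use <chi_rho, chi> = (1/|G|) sum_C |C| * chi_rho(C) * conj(chi(C)) with |G| = 10 for each irreducible chi in the table:
  <chi_rho, chi_1> = (1/10)[1*(4)*conj(1) + 2*(-1)*conj(1) + 2*(-1)*conj(1) + 5*(0)*conj(1)]
      = (1/10)[(4) + (-2) + (-2) + (0)] = 0/10 = 0
  <chi_rho, chi_2> = (1/10)[1*(4)*conj(1) + 2*(-1)*conj(1) + 2*(-1)*conj(1) + 5*(0)*conj(-1)]
      = (1/10)[(4) + (-2) + (-2) + (0)] = 0/10 = 0
  <chi_rho, chi_3> = (1/10)[1*(4)*conj(2) + 2*(-1)*conj(-1/2 + sqrt(5)/2) + 2*(-1)*conj(-sqrt(5)/2 - 1/2) + 5*(0)*conj(0)]
      = (1/10)[(8) + (1 - sqrt(5)) + (1 + sqrt(5)) + (0)] = 10/10 = 1
  <chi_rho, chi_4> = (1/10)[1*(4)*conj(2) + 2*(-1)*conj(-sqrt(5)/2 - 1/2) + 2*(-1)*conj(-1/2 + sqrt(5)/2) + 5*(0)*conj(0)]
      = (1/10)[(8) + (1 + sqrt(5)) + (1 - sqrt(5)) + (0)] = 10/10 = 1
Dimension check: dim(rho) = sum (mult * dim) = 0*1 + 0*1 + 1*2 + 1*2 = 4 = chi_rho(e) = 4.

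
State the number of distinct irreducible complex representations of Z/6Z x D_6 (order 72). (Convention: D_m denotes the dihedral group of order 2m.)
36

Details: The number of irreducible complex representations of a finite group equals its number of conjugacy classes. For a direct product, #classes(G x H) = #classes(G) * #classes(H). Z/6Z has 6 classes (abelian), D_6 has 6 classes, so 6 * 6 = 36, so Z/6Z x D_6 (order 72) has exactly 36 irreducible complex representations.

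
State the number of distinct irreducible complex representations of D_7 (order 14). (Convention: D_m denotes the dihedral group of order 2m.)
5

Reasoning: The number of irreducible complex representations of a finite group equals its number of conjugacy classes. D_7 has 5 conjugacy classes ((n+3)/2 for n odd), so D_7 (order 14) has exactly 5 irreducible complex representations.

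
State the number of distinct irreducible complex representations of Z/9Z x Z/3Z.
27

Derivation: The number of irreducible complex representations of a finite group equals its number of conjugacy classes. Z/9Z x Z/3Z is abelian of order 27, so every element is its own conjugacy class: 27 classes, so Z/9Z x Z/3Z (order 27) has exactly 27 irreducible complex representations.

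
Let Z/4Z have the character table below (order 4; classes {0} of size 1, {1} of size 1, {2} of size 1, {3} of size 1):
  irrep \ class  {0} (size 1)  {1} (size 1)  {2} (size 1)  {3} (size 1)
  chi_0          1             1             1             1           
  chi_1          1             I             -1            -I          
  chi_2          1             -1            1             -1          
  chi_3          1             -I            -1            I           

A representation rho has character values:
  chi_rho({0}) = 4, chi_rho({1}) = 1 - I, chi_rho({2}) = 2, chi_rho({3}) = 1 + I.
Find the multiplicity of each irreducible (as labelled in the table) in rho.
Multiplicities: chi_0: 2, chi_1: 0, chi_2: 1, chi_3: 1.

Proof sketch: Use <chi_rho, chi> = (1/|G|) sum_C |C| * chi_rho(C) * conj(chi(C)) with |G| = 4 for each irreducible chi in the table:
  <chi_rho, chi_0> = (1/4)[1*(4)*conj(1) + 1*(1 - I)*conj(1) + 1*(2)*conj(1) + 1*(1 + I)*conj(1)]
      = (1/4)[(4) + (1 - I) + (2) + (1 + I)] = 8/4 = 2
  <chi_rho, chi_1> = (1/4)[1*(4)*conj(1) + 1*(1 - I)*conj(I) + 1*(2)*conj(-1) + 1*(1 + I)*conj(-I)]
      = (1/4)[(4) + (-1 - I) + (-2) + (-1 + I)] = 0/4 = 0
  <chi_rho, chi_2> = (1/4)[1*(4)*conj(1) + 1*(1 - I)*conj(-1) + 1*(2)*conj(1) + 1*(1 + I)*conj(-1)]
      = (1/4)[(4) + (-1 + I) + (2) + (-1 - I)] = 4/4 = 1
  <chi_rho, chi_3> = (1/4)[1*(4)*conj(1) + 1*(1 - I)*conj(-I) + 1*(2)*conj(-1) + 1*(1 + I)*conj(I)]
      = (1/4)[(4) + (1 + I) + (-2) + (1 - I)] = 4/4 = 1
(Exp terms are combined using exp(i*s)*conj(exp(i*t)) = exp(i*(s-t)), and sums of them are collapsed using the identity that for every m > 1 the m distinct m-th roots of unity sum to 0, e.g. 1 + exp(2*I*pi/3) + exp(-2*I*pi/3) = 0.)
Dimension check: dim(rho) = sum (mult * dim) = 2*1 + 0*1 + 1*1 + 1*1 = 4 = chi_rho(e) = 4.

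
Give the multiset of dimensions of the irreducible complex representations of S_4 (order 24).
Dimensions: 1, 1, 2, 3, 3

Solution. There are 5 irreducibles (= number of conjugacy classes). Their dimensions d_i satisfy sum d_i^2 = |G| = 24: 1 + 1 + 4 + 9 + 9 = 24.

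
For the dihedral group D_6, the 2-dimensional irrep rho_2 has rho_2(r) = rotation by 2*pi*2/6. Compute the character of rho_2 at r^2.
chi_{rho_2}(r^2) = 2*cos(2*pi*2*2/6) = -1

Proof sketch: rho_2(r^2) is rotation by angle 2*pi*2*2/6, whose trace is 2*cos(2*pi*2*2/6) = -1.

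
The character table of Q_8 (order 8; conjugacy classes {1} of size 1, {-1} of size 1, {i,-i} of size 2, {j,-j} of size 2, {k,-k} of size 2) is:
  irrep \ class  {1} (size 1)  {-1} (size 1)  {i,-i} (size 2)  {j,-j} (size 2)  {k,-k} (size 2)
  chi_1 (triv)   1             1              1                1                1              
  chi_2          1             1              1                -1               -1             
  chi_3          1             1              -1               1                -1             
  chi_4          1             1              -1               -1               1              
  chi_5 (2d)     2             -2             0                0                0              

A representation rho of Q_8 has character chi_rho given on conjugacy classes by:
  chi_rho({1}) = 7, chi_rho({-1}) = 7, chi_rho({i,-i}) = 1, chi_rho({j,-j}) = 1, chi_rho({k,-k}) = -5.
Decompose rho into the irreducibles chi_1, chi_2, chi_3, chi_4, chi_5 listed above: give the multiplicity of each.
Multiplicities: chi_1: 1, chi_2: 3, chi_3: 3, chi_4: 0, chi_5: 0.

Proof sketch: Use <chi_rho, chi> = (1/|G|) sum_C |C| * chi_rho(C) * conj(chi(C)) with |G| = 8 for each irreducible chi in the table:
  <chi_rho, chi_1> = (1/8)[1*(7)*conj(1) + 1*(7)*conj(1) + 2*(1)*conj(1) + 2*(1)*conj(1) + 2*(-5)*conj(1)]
      = (1/8)[(7) + (7) + (2) + (2) + (-10)] = 8/8 = 1
  <chi_rho, chi_2> = (1/8)[1*(7)*conj(1) + 1*(7)*conj(1) + 2*(1)*conj(1) + 2*(1)*conj(-1) + 2*(-5)*conj(-1)]
      = (1/8)[(7) + (7) + (2) + (-2) + (10)] = 24/8 = 3
  <chi_rho, chi_3> = (1/8)[1*(7)*conj(1) + 1*(7)*conj(1) + 2*(1)*conj(-1) + 2*(1)*conj(1) + 2*(-5)*conj(-1)]
      = (1/8)[(7) + (7) + (-2) + (2) + (10)] = 24/8 = 3
  <chi_rho, chi_4> = (1/8)[1*(7)*conj(1) + 1*(7)*conj(1) + 2*(1)*conj(-1) + 2*(1)*conj(-1) + 2*(-5)*conj(1)]
      = (1/8)[(7) + (7) + (-2) + (-2) + (-10)] = 0/8 = 0
  <chi_rho, chi_5> = (1/8)[1*(7)*conj(2) + 1*(7)*conj(-2) + 2*(1)*conj(0) + 2*(1)*conj(0) + 2*(-5)*conj(0)]
      = (1/8)[(14) + (-14) + (0) + (0) + (0)] = 0/8 = 0
Dimension check: dim(rho) = sum (mult * dim) = 1*1 + 3*1 + 3*1 + 0*1 + 0*2 = 7 = chi_rho(e) = 7.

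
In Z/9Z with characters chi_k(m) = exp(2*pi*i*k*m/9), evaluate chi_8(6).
chi_8(6) = zeta_9^48 = exp(2*I*pi/3)

Why: chi_8(6) = zeta_9^(8*6) = zeta_9^48. Since zeta_9^9 = 1, this equals zeta_9^3 = exp(2*pi*i*3/9) = exp(2*I*pi/3).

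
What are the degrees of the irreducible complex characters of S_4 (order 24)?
Dimensions: 1, 1, 2, 3, 3

Justification: There are 5 irreducibles (= number of conjugacy classes). Their dimensions d_i satisfy sum d_i^2 = |G| = 24: 1 + 1 + 4 + 9 + 9 = 24.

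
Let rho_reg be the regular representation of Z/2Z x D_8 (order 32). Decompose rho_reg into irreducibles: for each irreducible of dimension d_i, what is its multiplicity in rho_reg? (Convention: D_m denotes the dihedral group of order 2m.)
Each irreducible V_i of dimension d_i appears with multiplicity d_i, i.e. rho_reg = (direct sum over all irreducibles V_i) d_i V_i. The irreducible dimensions for Z/2Z x D_8 are 1, 1, 1, 1, 1, 1, 1, 1, 2, 2, 2, 2, 2, 2: 8 irreducibles of dimension 1, each with multiplicity 1; 6 irreducibles of dimension 2, each with multiplicity 2. Total dimension 8*1*1 + 6*2*2 = 32 = |G|.

Working: General theorem: in the regular representation of a finite group G, each irreducible appears with multiplicity equal to its dimension. Check: dim(rho_reg) = sum d_i^2 = 1 + 1 + 1 + 1 + 1 + 1 + 1 + 1 + 4 + 4 + 4 + 4 + 4 + 4 = 32 = |G|.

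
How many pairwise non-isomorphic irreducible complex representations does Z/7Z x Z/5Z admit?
35

Solution. The number of irreducible complex representations of a finite group equals its number of conjugacy classes. Z/7Z x Z/5Z is abelian of order 35, so every element is its own conjugacy class: 35 classes, so Z/7Z x Z/5Z (order 35) has exactly 35 irreducible complex representations.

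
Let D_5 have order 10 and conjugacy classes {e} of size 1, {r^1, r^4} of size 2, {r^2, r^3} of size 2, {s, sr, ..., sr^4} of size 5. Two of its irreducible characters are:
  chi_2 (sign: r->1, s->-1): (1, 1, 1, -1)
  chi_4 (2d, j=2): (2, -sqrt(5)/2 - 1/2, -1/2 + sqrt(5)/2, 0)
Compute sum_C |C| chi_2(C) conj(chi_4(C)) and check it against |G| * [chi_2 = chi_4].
Sum = 0; so <chi_2, chi_4> = 0 (distinct irreducibles are orthogonal).

Proof sketch: Compute term by term over conjugacy classes (|C| * chi_2(C) * conj(chi_4(C))):
  1*(1)*conj(2) + 2*(1)*conj(-sqrt(5)/2 - 1/2) + 2*(1)*conj(-1/2 + sqrt(5)/2) + 5*(-1)*conj(0)
  = (2) + (-sqrt(5) - 1) + (-1 + sqrt(5)) + (0)
  = 0.
Dividing by |G| = 10 gives 0/10 = 0, matching the row-orthogonality relation <chi_2, chi_4> = [chi_2 = chi_4].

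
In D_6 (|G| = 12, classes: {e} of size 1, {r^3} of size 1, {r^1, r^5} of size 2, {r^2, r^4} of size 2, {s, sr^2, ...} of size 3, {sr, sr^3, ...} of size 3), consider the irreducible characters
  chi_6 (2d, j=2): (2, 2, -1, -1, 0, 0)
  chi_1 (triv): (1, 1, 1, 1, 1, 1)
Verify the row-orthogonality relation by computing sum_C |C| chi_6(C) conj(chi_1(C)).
Sum = 0; so <chi_6, chi_1> = 0 (distinct irreducibles are orthogonal).

Details: Compute term by term over conjugacy classes (|C| * chi_6(C) * conj(chi_1(C))):
  1*(2)*conj(1) + 1*(2)*conj(1) + 2*(-1)*conj(1) + 2*(-1)*conj(1) + 3*(0)*conj(1) + 3*(0)*conj(1)
  = (2) + (2) + (-2) + (-2) + (0) + (0)
  = 0.
Dividing by |G| = 12 gives 0/12 = 0, matching the row-orthogonality relation <chi_6, chi_1> = [chi_6 = chi_1].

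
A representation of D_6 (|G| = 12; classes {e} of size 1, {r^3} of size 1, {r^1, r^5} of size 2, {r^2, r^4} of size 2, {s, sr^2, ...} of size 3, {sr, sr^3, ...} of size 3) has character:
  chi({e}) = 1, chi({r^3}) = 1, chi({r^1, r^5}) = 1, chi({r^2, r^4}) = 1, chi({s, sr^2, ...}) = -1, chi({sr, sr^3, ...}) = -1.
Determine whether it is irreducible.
Irreducible: <chi, chi> = 1.

Explanation: <chi, chi> = (1/|G|) sum_C |C| * |chi(C)|^2 = (1/12)[1*|1|^2 + 1*|1|^2 + 2*|1|^2 + 2*|1|^2 + 3*|-1|^2 + 3*|-1|^2]
  = (1/12)[(1) + (1) + (2) + (2) + (3) + (3)] = 12/12 = 1.
A character is irreducible iff <chi, chi> = 1, so this representation is irreducible.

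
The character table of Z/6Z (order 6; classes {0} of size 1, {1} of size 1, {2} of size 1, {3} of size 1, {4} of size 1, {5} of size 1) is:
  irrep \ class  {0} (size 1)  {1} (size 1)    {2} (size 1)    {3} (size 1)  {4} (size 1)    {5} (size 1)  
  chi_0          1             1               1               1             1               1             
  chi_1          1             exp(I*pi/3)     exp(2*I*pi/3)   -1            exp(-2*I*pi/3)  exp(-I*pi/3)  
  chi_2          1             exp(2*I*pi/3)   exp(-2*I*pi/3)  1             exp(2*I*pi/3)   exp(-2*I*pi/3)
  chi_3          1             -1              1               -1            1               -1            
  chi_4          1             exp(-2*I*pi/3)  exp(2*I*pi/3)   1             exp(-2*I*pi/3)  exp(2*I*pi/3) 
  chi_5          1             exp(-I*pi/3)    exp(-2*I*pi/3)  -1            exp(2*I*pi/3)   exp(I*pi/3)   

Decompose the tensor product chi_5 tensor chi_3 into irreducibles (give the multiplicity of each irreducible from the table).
chi_5 tensor chi_3 = chi_2 (all other irreducibles have multiplicity 0).

Details: The character of a tensor product is the pointwise product (chi_5 * chi_3)(C) = chi_5(C) * chi_3(C):
  {0}: (1)*(1), {1}: (exp(-I*pi/3))*(-1), {2}: (exp(-2*I*pi/3))*(1), {3}: (-1)*(-1), {4}: (exp(2*I*pi/3))*(1), {5}: (exp(I*pi/3))*(-1)
so (chi_5 * chi_3) takes values
  {0} -> 1, {1} -> -exp(-I*pi/3), {2} -> exp(-2*I*pi/3), {3} -> 1, {4} -> exp(2*I*pi/3), {5} -> -exp(I*pi/3).
Now take the inner product of this character with each irreducible chi from the table, <chi_5*chi_3, chi> = (1/6) sum_C |C| (chi_5*chi_3)(C) conj(chi(C)):
  <chi_5*chi_3, chi_0> = (1/6)[1*(1)*conj(1) + 1*(-exp(-I*pi/3))*conj(1) + 1*(exp(-2*I*pi/3))*conj(1) + 1*(1)*conj(1) + 1*(exp(2*I*pi/3))*conj(1) + 1*(-exp(I*pi/3))*conj(1)]
      = (1/6)[(1) + (-exp(-I*pi/3)) + (exp(-2*I*pi/3)) + (1) + (exp(2*I*pi/3)) + (-exp(I*pi/3))] = 0/6 = 0
  <chi_5*chi_3, chi_1> = (1/6)[1*(1)*conj(1) + 1*(-exp(-I*pi/3))*conj(exp(I*pi/3)) + 1*(exp(-2*I*pi/3))*conj(exp(2*I*pi/3)) + 1*(1)*conj(-1) + 1*(exp(2*I*pi/3))*conj(exp(-2*I*pi/3)) + 1*(-exp(I*pi/3))*conj(exp(-I*pi/3))]
      = (1/6)[(1) + (-exp(-2*I*pi/3)) + (exp(2*I*pi/3)) + (-1) + (exp(-2*I*pi/3)) + (-exp(2*I*pi/3))] = 0/6 = 0
  <chi_5*chi_3, chi_2> = (1/6)[1*(1)*conj(1) + 1*(-exp(-I*pi/3))*conj(exp(2*I*pi/3)) + 1*(exp(-2*I*pi/3))*conj(exp(-2*I*pi/3)) + 1*(1)*conj(1) + 1*(exp(2*I*pi/3))*conj(exp(2*I*pi/3)) + 1*(-exp(I*pi/3))*conj(exp(-2*I*pi/3))]
      = (1/6)[(1) + (1) + (1) + (1) + (1) + (1)] = 6/6 = 1
  <chi_5*chi_3, chi_3> = (1/6)[1*(1)*conj(1) + 1*(-exp(-I*pi/3))*conj(-1) + 1*(exp(-2*I*pi/3))*conj(1) + 1*(1)*conj(-1) + 1*(exp(2*I*pi/3))*conj(1) + 1*(-exp(I*pi/3))*conj(-1)]
      = (1/6)[(1) + (exp(-I*pi/3)) + (exp(-2*I*pi/3)) + (-1) + (exp(2*I*pi/3)) + (exp(I*pi/3))] = 0/6 = 0
  <chi_5*chi_3, chi_4> = (1/6)[1*(1)*conj(1) + 1*(-exp(-I*pi/3))*conj(exp(-2*I*pi/3)) + 1*(exp(-2*I*pi/3))*conj(exp(2*I*pi/3)) + 1*(1)*conj(1) + 1*(exp(2*I*pi/3))*conj(exp(-2*I*pi/3)) + 1*(-exp(I*pi/3))*conj(exp(2*I*pi/3))]
      = (1/6)[(1) + (-exp(I*pi/3)) + (exp(2*I*pi/3)) + (1) + (exp(-2*I*pi/3)) + (-exp(-I*pi/3))] = 0/6 = 0
  <chi_5*chi_3, chi_5> = (1/6)[1*(1)*conj(1) + 1*(-exp(-I*pi/3))*conj(exp(-I*pi/3)) + 1*(exp(-2*I*pi/3))*conj(exp(-2*I*pi/3)) + 1*(1)*conj(-1) + 1*(exp(2*I*pi/3))*conj(exp(2*I*pi/3)) + 1*(-exp(I*pi/3))*conj(exp(I*pi/3))]
      = (1/6)[(1) + (-1) + (1) + (-1) + (1) + (-1)] = 0/6 = 0
(Exp terms are combined using exp(i*s)*conj(exp(i*t)) = exp(i*(s-t)), and sums of them are collapsed using the identity that for every m > 1 the m distinct m-th roots of unity sum to 0, e.g. 1 + exp(2*I*pi/3) + exp(-2*I*pi/3) = 0.)
Hence the multiplicities are chi_2: 1. Dimension check: dim(chi_5)*dim(chi_3) = 1*1 = 1 and sum (mult * dim) = 1*1 = 1.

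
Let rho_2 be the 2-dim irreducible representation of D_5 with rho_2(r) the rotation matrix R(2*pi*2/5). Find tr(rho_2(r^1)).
chi_{rho_2}(r^1) = 2*cos(2*pi*2*1/5) = -sqrt(5)/2 - 1/2

Reasoning: rho_2(r^1) is rotation by angle 2*pi*2*1/5, whose trace is 2*cos(2*pi*2*1/5) = -sqrt(5)/2 - 1/2.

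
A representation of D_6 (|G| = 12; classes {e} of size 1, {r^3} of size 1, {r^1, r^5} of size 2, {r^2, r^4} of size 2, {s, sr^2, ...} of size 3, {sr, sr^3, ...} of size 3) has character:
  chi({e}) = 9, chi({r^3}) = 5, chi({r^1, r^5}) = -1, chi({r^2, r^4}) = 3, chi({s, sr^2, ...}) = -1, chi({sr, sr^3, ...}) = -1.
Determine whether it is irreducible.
Not irreducible (reducible): <chi, chi> = 11 > 1.

Solution. <chi, chi> = (1/|G|) sum_C |C| * |chi(C)|^2 = (1/12)[1*|9|^2 + 1*|5|^2 + 2*|-1|^2 + 2*|3|^2 + 3*|-1|^2 + 3*|-1|^2]
  = (1/12)[(81) + (25) + (2) + (18) + (3) + (3)] = 132/12 = 11.
A character is irreducible iff <chi, chi> = 1, so this representation is reducible.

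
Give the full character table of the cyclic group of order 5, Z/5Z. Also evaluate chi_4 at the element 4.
Character table of Z/5Z (irreps indexed chi_0,...,chi_4 with chi_k(m) = zeta_5^(k*m), zeta_5 = exp(2*pi*i/5)):
  irrep \ class  {0} (size 1)  {1} (size 1)    {2} (size 1)    {3} (size 1)    {4} (size 1)  
  chi_0          1             1               1               1               1             
  chi_1          1             exp(2*I*pi/5)   exp(4*I*pi/5)   exp(-4*I*pi/5)  exp(-2*I*pi/5)
  chi_2          1             exp(4*I*pi/5)   exp(-2*I*pi/5)  exp(2*I*pi/5)   exp(-4*I*pi/5)
  chi_3          1             exp(-4*I*pi/5)  exp(2*I*pi/5)   exp(-2*I*pi/5)  exp(4*I*pi/5) 
  chi_4          1             exp(-2*I*pi/5)  exp(-4*I*pi/5)  exp(4*I*pi/5)   exp(2*I*pi/5) 

Spot check: chi_4(4) = zeta_5^(4*4) = zeta_5^16 = exp(2*I*pi/5).

Working: Z/5Z is abelian, so all 5 irreducible complex representations are 1-dimensional. They are given by chi_k(m) = zeta_5^(k*m) for k = 0,...,4. Row orthogonality: sum_m chi_k(m) conj(chi_l(m)) = 5 * [k = l].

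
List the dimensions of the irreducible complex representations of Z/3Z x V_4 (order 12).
Dimensions: 1, 1, 1, 1, 1, 1, 1, 1, 1, 1, 1, 1

There are 12 irreducibles (= number of conjugacy classes). Their dimensions d_i satisfy sum d_i^2 = |G| = 12: 1 + 1 + 1 + 1 + 1 + 1 + 1 + 1 + 1 + 1 + 1 + 1 = 12. (For the product with Z/3Z: each of the 3 1-dim characters of Z/3Z tensors with each irrep of V_4, giving 3 copies of each V_4-dimension.)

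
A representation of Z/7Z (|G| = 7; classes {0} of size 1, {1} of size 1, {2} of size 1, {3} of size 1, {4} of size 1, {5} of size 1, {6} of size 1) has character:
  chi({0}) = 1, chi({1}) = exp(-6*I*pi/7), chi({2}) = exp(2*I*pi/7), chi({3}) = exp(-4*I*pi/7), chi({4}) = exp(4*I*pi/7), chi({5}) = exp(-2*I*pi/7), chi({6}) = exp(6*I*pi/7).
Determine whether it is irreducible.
Irreducible: <chi, chi> = 1.

Argument: <chi, chi> = (1/|G|) sum_C |C| * |chi(C)|^2 = (1/7)[1*|1|^2 + 1*|exp(-6*I*pi/7)|^2 + 1*|exp(2*I*pi/7)|^2 + 1*|exp(-4*I*pi/7)|^2 + 1*|exp(4*I*pi/7)|^2 + 1*|exp(-2*I*pi/7)|^2 + 1*|exp(6*I*pi/7)|^2]
  = (1/7)[(1) + (1) + (1) + (1) + (1) + (1) + (1)] = 7/7 = 1.
(Exp terms are combined using exp(i*s)*conj(exp(i*t)) = exp(i*(s-t)), and sums of them are collapsed using the identity that for every m > 1 the m distinct m-th roots of unity sum to 0, e.g. 1 + exp(2*I*pi/3) + exp(-2*I*pi/3) = 0.)
A character is irreducible iff <chi, chi> = 1, so this representation is irreducible.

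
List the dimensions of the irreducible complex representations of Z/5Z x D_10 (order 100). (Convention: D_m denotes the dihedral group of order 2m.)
Dimensions: 1, 1, 1, 1, 1, 1, 1, 1, 1, 1, 1, 1, 1, 1, 1, 1, 1, 1, 1, 1, 2, 2, 2, 2, 2, 2, 2, 2, 2, 2, 2, 2, 2, 2, 2, 2, 2, 2, 2, 2

There are 40 irreducibles (= number of conjugacy classes). Their dimensions d_i satisfy sum d_i^2 = |G| = 100: 1 + 1 + 1 + 1 + 1 + 1 + 1 + 1 + 1 + 1 + 1 + 1 + 1 + 1 + 1 + 1 + 1 + 1 + 1 + 1 + 4 + 4 + 4 + 4 + 4 + 4 + 4 + 4 + 4 + 4 + 4 + 4 + 4 + 4 + 4 + 4 + 4 + 4 + 4 + 4 = 100. (For the product with Z/5Z: each of the 5 1-dim characters of Z/5Z tensors with each irrep of D_10, giving 5 copies of each D_10-dimension.)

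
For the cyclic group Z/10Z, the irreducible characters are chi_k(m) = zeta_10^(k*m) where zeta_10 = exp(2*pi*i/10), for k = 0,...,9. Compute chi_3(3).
chi_3(3) = zeta_10^9 = exp(-I*pi/5)

Working: chi_3(3) = zeta_10^(3*3) = zeta_10^9. Since zeta_10^10 = 1, this equals zeta_10^9 = exp(2*pi*i*9/10) = exp(-I*pi/5).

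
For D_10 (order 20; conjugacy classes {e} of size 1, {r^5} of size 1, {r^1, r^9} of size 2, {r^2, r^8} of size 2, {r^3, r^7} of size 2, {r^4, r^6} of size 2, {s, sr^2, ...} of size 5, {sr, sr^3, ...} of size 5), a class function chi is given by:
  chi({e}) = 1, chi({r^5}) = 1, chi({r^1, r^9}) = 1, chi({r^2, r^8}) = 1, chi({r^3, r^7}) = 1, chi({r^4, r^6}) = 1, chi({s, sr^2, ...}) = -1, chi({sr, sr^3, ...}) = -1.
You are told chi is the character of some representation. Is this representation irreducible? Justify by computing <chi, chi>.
Irreducible: <chi, chi> = 1.

Derivation: <chi, chi> = (1/|G|) sum_C |C| * |chi(C)|^2 = (1/20)[1*|1|^2 + 1*|1|^2 + 2*|1|^2 + 2*|1|^2 + 2*|1|^2 + 2*|1|^2 + 5*|-1|^2 + 5*|-1|^2]
  = (1/20)[(1) + (1) + (2) + (2) + (2) + (2) + (5) + (5)] = 20/20 = 1.
A character is irreducible iff <chi, chi> = 1, so this representation is irreducible.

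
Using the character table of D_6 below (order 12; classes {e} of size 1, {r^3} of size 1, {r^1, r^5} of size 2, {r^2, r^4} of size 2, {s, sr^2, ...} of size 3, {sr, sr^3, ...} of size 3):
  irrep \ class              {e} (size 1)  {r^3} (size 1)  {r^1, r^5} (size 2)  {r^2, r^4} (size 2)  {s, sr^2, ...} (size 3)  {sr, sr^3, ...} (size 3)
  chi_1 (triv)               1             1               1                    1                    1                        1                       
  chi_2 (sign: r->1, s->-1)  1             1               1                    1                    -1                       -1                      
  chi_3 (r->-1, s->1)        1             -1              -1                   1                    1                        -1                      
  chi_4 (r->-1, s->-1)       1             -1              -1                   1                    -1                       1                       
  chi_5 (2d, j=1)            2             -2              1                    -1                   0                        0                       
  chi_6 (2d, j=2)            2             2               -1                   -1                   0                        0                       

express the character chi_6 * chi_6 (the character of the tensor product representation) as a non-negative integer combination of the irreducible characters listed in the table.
chi_6 tensor chi_6 = chi_1 + chi_2 + chi_6 (all other irreducibles have multiplicity 0).

Proof sketch: The character of a tensor product is the pointwise product (chi_6 * chi_6)(C) = chi_6(C) * chi_6(C):
  {e}: (2)*(2), {r^3}: (2)*(2), {r^1, r^5}: (-1)*(-1), {r^2, r^4}: (-1)*(-1), {s, sr^2, ...}: (0)*(0), {sr, sr^3, ...}: (0)*(0)
so (chi_6 * chi_6) takes values
  {e} -> 4, {r^3} -> 4, {r^1, r^5} -> 1, {r^2, r^4} -> 1, {s, sr^2, ...} -> 0, {sr, sr^3, ...} -> 0.
Now take the inner product of this character with each irreducible chi from the table, <chi_6*chi_6, chi> = (1/12) sum_C |C| (chi_6*chi_6)(C) conj(chi(C)):
  <chi_6*chi_6, chi_1> = (1/12)[1*(4)*conj(1) + 1*(4)*conj(1) + 2*(1)*conj(1) + 2*(1)*conj(1) + 3*(0)*conj(1) + 3*(0)*conj(1)]
      = (1/12)[(4) + (4) + (2) + (2) + (0) + (0)] = 12/12 = 1
  <chi_6*chi_6, chi_2> = (1/12)[1*(4)*conj(1) + 1*(4)*conj(1) + 2*(1)*conj(1) + 2*(1)*conj(1) + 3*(0)*conj(-1) + 3*(0)*conj(-1)]
      = (1/12)[(4) + (4) + (2) + (2) + (0) + (0)] = 12/12 = 1
  <chi_6*chi_6, chi_3> = (1/12)[1*(4)*conj(1) + 1*(4)*conj(-1) + 2*(1)*conj(-1) + 2*(1)*conj(1) + 3*(0)*conj(1) + 3*(0)*conj(-1)]
      = (1/12)[(4) + (-4) + (-2) + (2) + (0) + (0)] = 0/12 = 0
  <chi_6*chi_6, chi_4> = (1/12)[1*(4)*conj(1) + 1*(4)*conj(-1) + 2*(1)*conj(-1) + 2*(1)*conj(1) + 3*(0)*conj(-1) + 3*(0)*conj(1)]
      = (1/12)[(4) + (-4) + (-2) + (2) + (0) + (0)] = 0/12 = 0
  <chi_6*chi_6, chi_5> = (1/12)[1*(4)*conj(2) + 1*(4)*conj(-2) + 2*(1)*conj(1) + 2*(1)*conj(-1) + 3*(0)*conj(0) + 3*(0)*conj(0)]
      = (1/12)[(8) + (-8) + (2) + (-2) + (0) + (0)] = 0/12 = 0
  <chi_6*chi_6, chi_6> = (1/12)[1*(4)*conj(2) + 1*(4)*conj(2) + 2*(1)*conj(-1) + 2*(1)*conj(-1) + 3*(0)*conj(0) + 3*(0)*conj(0)]
      = (1/12)[(8) + (8) + (-2) + (-2) + (0) + (0)] = 12/12 = 1
Hence the multiplicities are chi_1: 1, chi_2: 1, chi_6: 1. Dimension check: dim(chi_6)*dim(chi_6) = 2*2 = 4 and sum (mult * dim) = 1*1 + 1*1 + 1*2 = 4.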